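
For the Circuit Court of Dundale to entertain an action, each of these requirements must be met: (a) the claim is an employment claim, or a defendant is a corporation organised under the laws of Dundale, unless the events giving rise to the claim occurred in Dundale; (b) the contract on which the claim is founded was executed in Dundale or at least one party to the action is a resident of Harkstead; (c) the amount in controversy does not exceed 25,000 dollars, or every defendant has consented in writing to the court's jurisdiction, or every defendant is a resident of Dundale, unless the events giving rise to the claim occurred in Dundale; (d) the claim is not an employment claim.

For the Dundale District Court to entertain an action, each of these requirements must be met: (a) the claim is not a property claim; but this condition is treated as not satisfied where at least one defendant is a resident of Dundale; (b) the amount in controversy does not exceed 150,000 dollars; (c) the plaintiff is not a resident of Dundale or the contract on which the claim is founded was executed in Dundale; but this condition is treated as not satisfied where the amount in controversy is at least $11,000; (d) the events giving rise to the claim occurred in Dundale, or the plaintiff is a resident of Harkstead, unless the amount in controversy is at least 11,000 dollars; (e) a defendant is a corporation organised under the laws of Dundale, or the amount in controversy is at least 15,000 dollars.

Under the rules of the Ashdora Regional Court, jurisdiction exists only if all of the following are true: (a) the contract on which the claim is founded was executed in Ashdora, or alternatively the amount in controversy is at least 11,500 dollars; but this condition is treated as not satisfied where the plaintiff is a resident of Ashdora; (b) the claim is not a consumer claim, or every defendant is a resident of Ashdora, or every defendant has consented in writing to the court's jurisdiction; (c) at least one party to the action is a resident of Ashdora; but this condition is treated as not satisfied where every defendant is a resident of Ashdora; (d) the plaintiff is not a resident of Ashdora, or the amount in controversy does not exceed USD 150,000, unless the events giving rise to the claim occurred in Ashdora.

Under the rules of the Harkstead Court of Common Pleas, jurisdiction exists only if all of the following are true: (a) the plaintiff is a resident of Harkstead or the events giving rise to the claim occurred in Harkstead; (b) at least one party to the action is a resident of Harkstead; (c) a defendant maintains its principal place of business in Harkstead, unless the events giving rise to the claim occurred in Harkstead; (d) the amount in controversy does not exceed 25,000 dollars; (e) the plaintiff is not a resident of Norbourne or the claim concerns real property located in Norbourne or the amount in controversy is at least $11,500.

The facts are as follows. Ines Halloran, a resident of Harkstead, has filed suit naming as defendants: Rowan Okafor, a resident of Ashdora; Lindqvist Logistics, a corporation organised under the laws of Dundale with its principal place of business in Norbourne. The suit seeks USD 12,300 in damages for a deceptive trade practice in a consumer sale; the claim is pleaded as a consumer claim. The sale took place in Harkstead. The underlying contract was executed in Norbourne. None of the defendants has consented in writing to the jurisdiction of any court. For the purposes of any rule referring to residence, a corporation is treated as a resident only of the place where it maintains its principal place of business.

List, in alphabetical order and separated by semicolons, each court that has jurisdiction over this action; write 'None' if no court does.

the Circuit Court of Dundale; the Harkstead Court of Common Pleas

The Circuit Court of Dundale:
  (a) Lindqvist Logistics is organised under the laws of Dundale — that alternative is enough. Met.
  (b) Ines Halloran resides in Harkstead, which satisfies one of the alternatives. Met.
  (c) The amount in controversy is 12,300 dollars, within the 25,000 dollars ceiling, so one alternative holds. Met.
  (d) The claim is a consumer claim, not an employment claim. Met.
  → Every requirement is satisfied — jurisdiction.
The Dundale District Court:
  (a) The claim is a consumer claim, not a property claim. The carve-out does not apply: no defendant resides in Dundale (they reside in Ashdora, Norbourne). Condition met.
  (b) The amount in controversy is 12,300 dollars, within the USD 150,000 ceiling. Met.
  (c) The plaintiff resides in Harkstead, which is not Dundale — that alternative is enough. However, the amount in controversy is $12,300, which meets the USD 11,000 floor, which falls within the stated exception and so defeats the condition. Fails.
  (d) The plaintiff resides in Harkstead, so one alternative holds. Satisfied.
  (e) Lindqvist Logistics is organised under the laws of Dundale, so one alternative holds. Condition met.
  → No jurisdiction.
The Ashdora Regional Court:
  (a) The amount in controversy is USD 12,300, which meets the $11,500 floor, so one alternative holds. And the carve-out is inapplicable — the plaintiff resides in Harkstead, not Ashdora. Met.
  (b) The claim is a consumer claim; the defendants reside as follows — Rowan Okafor in Ashdora, Lindqvist Logistics in Norbourne — not all in Ashdora; no such written consent has been filed — no alternative holds. Not met.
  (c) Rowan Okafor resides in Ashdora. The carve-out does not apply: the defendants reside as follows — Rowan Okafor in Ashdora, Lindqvist Logistics in Norbourne — not all in Ashdora. Condition met.
  (d) The plaintiff resides in Harkstead, which is not Ashdora, which satisfies one of the alternatives. Met.
  → Not every requirement is met — no jurisdiction.
The Harkstead Court of Common Pleas:
  (a) The plaintiff resides in Harkstead — that alternative is enough. Condition met.
  (b) Ines Halloran resides in Harkstead. Satisfied.
  (c) The corporate defendant(s) have their principal place of business in Norbourne, not Harkstead. The proviso rescues it, though: the operative events occurred in Harkstead. Condition met.
  (d) The amount in controversy is 12,300 dollars, within the USD 25,000 ceiling. Met.
  (e) The plaintiff resides in Harkstead, which is not Norbourne, which satisfies one of the alternatives. Met.
  → Jurisdiction lies.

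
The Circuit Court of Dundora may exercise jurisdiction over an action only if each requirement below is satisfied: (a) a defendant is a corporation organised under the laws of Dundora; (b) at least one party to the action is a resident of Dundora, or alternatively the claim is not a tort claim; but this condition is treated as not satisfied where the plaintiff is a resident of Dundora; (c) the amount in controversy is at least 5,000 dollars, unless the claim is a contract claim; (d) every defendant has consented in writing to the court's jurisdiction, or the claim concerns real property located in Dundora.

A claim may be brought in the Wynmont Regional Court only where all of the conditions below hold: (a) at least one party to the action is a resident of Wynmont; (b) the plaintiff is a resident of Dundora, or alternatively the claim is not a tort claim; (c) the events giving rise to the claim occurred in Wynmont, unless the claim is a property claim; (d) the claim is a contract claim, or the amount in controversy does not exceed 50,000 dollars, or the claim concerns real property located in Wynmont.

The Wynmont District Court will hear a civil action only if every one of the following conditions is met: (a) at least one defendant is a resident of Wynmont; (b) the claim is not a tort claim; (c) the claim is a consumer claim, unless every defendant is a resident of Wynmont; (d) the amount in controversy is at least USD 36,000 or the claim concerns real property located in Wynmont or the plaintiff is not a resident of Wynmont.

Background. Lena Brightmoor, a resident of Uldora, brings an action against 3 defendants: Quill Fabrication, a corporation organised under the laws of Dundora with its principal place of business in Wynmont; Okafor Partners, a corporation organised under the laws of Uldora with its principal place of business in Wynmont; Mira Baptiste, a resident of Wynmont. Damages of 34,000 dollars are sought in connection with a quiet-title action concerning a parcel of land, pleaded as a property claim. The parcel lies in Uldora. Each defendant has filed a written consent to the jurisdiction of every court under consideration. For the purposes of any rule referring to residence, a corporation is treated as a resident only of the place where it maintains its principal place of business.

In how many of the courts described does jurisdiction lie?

3

The Circuit Court of Dundora:
  (a) Quill Fabrication is organised under the laws of Dundora. Condition met.
  (b) The claim is a property claim, not a tort claim, which satisfies one of the alternatives. And the carve-out is inapplicable — the plaintiff resides in Uldora, not Dundora. Met.
  (c) The amount in controversy is 34,000 dollars, which meets the 5,000 dollars floor. Satisfied.
  (d) Every defendant has filed written consent — that alternative is enough. Condition met.
  → The court has jurisdiction.
The Wynmont Regional Court:
  (a) Quill Fabrication resides in Wynmont. Condition met.
  (b) The claim is a property claim, not a tort claim, which satisfies one of the alternatives. Met.
  (c) The operative events occurred in Uldora, not Wynmont. The proviso rescues it, though: the claim is a property claim. Condition met.
  (d) The amount in controversy is 34,000 dollars, within the USD 50,000 ceiling, so one alternative holds. Condition met.
  → Jurisdiction lies.
The Wynmont District Court:
  (a) Quill Fabrication resides in Wynmont. Met.
  (b) The claim is a property claim, not a tort claim. Satisfied.
  (c) The claim is a property claim, not a consumer claim. However, the defendants reside as follows — Quill Fabrication in Wynmont, Okafor Partners in Wynmont, Mira Baptiste in Wynmont — all in Wynmont, so the 'unless' proviso supplies this condition. Met.
  (d) The plaintiff resides in Uldora, which is not Wynmont, so this disjunct is met. Met.
  → All conditions met; jurisdiction exists.
Courts with jurisdiction: the Circuit Court of Dundora, the Wynmont Regional Court, the Wynmont District Court — 3 in total.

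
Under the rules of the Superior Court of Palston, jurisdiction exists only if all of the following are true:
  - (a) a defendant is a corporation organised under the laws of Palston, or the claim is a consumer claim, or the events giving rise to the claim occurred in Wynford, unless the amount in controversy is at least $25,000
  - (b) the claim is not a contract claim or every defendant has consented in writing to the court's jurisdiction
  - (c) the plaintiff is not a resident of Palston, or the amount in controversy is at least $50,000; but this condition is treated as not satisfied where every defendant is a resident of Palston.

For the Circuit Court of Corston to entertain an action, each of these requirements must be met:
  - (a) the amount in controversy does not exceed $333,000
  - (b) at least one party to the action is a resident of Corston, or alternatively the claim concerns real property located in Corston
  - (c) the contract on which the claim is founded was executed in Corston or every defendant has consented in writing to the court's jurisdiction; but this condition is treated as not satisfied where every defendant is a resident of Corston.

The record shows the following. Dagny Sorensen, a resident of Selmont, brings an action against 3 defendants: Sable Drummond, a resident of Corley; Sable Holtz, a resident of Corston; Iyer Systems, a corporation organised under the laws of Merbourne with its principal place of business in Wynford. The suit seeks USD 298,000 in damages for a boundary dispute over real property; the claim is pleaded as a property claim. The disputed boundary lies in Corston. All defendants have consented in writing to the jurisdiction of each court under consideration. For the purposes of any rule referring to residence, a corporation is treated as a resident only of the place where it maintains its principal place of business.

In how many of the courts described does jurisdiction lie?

2

The Superior Court of Palston:
  (a) The corporate defendant(s) are organised in Merbourne, not Palston; the claim is a property claim, not a consumer claim; the operative events occurred in Corston, not Wynford — none of the alternatives is met. The proviso rescues it, though: the amount in controversy is USD 298,000, which meets the USD 25,000 floor. Met.
  (b) The claim is a property claim, not a contract claim, so one alternative holds. Condition met.
  (c) The plaintiff resides in Selmont, which is not Palston — that alternative is enough. The exception is not triggered, since the defendants reside as follows — Sable Drummond in Corley, Sable Holtz in Corston, Iyer Systems in Wynford — not all in Palston. Satisfied.
  → The court has jurisdiction.
The Circuit Court of Corston:
  (a) The amount in controversy is USD 298,000, within the $333,000 ceiling. Condition met.
  (b) Sable Holtz resides in Corston, which satisfies one of the alternatives. Condition met.
  (c) Every defendant has filed written consent, which satisfies one of the alternatives. The exception is not triggered, since the defendants reside as follows — Sable Drummond in Corley, Sable Holtz in Corston, Iyer Systems in Wynford — not all in Corston. Met.
  → All conditions met; jurisdiction exists.
Courts with jurisdiction: the Superior Court of Palston, the Circuit Court of Corston — 2 in total.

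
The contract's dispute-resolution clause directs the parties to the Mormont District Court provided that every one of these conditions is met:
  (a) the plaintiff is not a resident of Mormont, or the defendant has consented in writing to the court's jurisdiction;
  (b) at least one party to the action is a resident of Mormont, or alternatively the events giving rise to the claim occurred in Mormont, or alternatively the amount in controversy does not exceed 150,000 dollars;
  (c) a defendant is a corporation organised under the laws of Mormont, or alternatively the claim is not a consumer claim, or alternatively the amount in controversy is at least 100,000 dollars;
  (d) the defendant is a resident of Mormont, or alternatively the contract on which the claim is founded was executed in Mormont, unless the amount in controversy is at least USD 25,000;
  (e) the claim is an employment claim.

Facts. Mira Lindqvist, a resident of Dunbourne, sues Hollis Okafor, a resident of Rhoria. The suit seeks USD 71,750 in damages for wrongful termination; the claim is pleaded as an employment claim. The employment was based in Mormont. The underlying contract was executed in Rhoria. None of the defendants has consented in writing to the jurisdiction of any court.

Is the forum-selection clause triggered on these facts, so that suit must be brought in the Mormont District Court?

Yes

The Mormont District Court:
  (a) The plaintiff resides in Dunbourne, which is not Mormont, so this disjunct is met. Met.
  (b) The operative events occurred in Mormont, which satisfies one of the alternatives. Satisfied.
  (c) The claim is an employment claim, not a consumer claim, so this disjunct is met. Satisfied.
  (d) The defendant resides in Rhoria, not Mormont; the contract was executed in Rhoria, not Mormont — none of the alternatives is met. The proviso rescues it, though: the amount in controversy is USD 71,750, which meets the USD 25,000 floor. Met.
  (e) The claim is an employment claim. Met.
  → Forum clause is triggered.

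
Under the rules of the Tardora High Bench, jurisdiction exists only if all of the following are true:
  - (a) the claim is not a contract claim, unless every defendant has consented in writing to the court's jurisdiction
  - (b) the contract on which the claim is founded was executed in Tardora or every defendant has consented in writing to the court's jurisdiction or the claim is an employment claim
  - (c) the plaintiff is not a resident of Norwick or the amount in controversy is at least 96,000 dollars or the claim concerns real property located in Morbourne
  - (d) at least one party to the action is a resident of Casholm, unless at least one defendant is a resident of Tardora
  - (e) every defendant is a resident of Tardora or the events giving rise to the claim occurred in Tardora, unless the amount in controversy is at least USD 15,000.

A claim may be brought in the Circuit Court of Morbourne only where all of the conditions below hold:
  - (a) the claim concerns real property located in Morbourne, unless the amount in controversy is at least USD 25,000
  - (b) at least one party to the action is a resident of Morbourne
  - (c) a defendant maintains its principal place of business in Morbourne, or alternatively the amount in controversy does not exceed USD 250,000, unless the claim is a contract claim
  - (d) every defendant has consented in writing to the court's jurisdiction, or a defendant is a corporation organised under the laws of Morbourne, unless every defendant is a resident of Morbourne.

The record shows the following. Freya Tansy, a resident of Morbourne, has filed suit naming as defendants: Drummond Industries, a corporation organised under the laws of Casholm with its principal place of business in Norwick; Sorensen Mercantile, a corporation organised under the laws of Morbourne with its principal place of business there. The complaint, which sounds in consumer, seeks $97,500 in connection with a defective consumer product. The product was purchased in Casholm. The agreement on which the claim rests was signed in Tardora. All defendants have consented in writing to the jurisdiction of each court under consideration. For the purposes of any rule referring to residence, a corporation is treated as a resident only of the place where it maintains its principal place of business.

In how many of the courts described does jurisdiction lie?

The Tardora High Bench:
  (a) The claim is a consumer claim, not a contract claim. Satisfied.
  (b) The contract was executed in Tardora, so one alternative holds. Condition met.
  (c) The plaintiff resides in Morbourne, which is not Norwick — that alternative is enough. Satisfied.
  (d) No party resides in Casholm. And no defendant resides in Tardora (they reside in Norwick, Morbourne), so the proviso does not save it. Not satisfied.
  (e) The defendants reside as follows — Drummond Industries in Norwick, Sorensen Mercantile in Morbourne — not all in Tardora; the operative events occurred in Casholm, not Tardora — every alternative fails. However, the amount in controversy is $97,500, which meets the USD 15,000 floor, so the 'unless' proviso supplies this condition. Satisfied.
  → Not every requirement is met — no jurisdiction.
The Circuit Court of Morbourne:
  (a) The claim does not concern real property. However, the amount in controversy is 97,500 dollars, which meets the $25,000 floor, so the 'unless' proviso supplies this condition. Satisfied.
  (b) Freya Tansy resides in Morbourne. Condition met.
  (c) Sorensen Mercantile has its principal place of business in Morbourne — that alternative is enough. Satisfied.
  (d) Every defendant has filed written consent, which satisfies one of the alternatives. Condition met.
  → The court has jurisdiction.
Courts with jurisdiction: the Circuit Court of Morbourne — 1 in total.

1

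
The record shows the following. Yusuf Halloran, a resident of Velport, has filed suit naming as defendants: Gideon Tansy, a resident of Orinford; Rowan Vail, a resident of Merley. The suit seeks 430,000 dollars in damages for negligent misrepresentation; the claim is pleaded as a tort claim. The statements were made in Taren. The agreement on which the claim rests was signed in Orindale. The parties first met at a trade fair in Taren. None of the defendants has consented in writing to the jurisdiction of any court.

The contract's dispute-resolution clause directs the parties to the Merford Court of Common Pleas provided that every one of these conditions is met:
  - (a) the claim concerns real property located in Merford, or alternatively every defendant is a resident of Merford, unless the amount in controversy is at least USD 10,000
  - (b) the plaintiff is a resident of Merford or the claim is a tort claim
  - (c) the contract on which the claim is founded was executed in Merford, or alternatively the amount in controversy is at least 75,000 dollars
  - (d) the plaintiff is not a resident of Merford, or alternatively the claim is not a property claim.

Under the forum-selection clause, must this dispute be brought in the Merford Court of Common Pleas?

The Merford Court of Common Pleas:
  (a) The claim does not concern real property; the defendants reside as follows — Gideon Tansy in Orinford, Rowan Vail in Merley — not all in Merford — none of the alternatives is met. The proviso rescues it, though: the amount in controversy is USD 430,000, which meets the USD 10,000 floor. Met.
  (b) The claim is a tort claim, which satisfies one of the alternatives. Met.
  (c) The amount in controversy is USD 430,000, which meets the $75,000 floor, so one alternative holds. Condition met.
  (d) The plaintiff resides in Velport, which is not Merford, so this disjunct is met. Condition met.
  → The clause applies.

Yes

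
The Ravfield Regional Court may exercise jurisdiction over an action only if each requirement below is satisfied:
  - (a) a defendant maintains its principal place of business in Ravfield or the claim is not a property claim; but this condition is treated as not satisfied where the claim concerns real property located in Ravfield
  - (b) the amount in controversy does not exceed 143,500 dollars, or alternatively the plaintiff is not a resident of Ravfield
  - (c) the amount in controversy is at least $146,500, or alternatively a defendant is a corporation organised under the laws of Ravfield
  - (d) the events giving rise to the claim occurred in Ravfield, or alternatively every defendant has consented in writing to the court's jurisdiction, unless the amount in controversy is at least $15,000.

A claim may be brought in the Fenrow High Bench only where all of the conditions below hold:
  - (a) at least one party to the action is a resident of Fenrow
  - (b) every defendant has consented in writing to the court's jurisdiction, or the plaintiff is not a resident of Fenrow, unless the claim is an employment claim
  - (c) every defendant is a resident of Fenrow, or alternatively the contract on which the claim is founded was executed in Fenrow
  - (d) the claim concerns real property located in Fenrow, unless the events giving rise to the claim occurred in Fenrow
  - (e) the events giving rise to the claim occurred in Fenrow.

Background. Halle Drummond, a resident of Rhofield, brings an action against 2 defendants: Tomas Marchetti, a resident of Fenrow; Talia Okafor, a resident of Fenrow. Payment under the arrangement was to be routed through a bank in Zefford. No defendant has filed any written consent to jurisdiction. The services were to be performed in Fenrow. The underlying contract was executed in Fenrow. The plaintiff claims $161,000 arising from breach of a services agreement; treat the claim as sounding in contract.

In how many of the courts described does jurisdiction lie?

The Ravfield Regional Court:
  (a) The claim is a contract claim, not a property claim — that alternative is enough. The exception is not triggered, since the claim does not concern real property. Met.
  (b) The plaintiff resides in Rhofield, which is not Ravfield, which satisfies one of the alternatives. Condition met.
  (c) The amount in controversy is 161,000 dollars, which meets the USD 146,500 floor, which satisfies one of the alternatives. Condition met.
  (d) The operative events occurred in Fenrow, not Ravfield; no such written consent has been filed — none of the alternatives is met. However, the amount in controversy is USD 161,000, which meets the USD 15,000 floor, so the 'unless' proviso supplies this condition. Met.
  → The court has jurisdiction.
The Fenrow High Bench:
  (a) Tomas Marchetti resides in Fenrow. Met.
  (b) The plaintiff resides in Rhofield, which is not Fenrow, which satisfies one of the alternatives. Met.
  (c) The defendants reside as follows — Tomas Marchetti in Fenrow, Talia Okafor in Fenrow — all in Fenrow, which satisfies one of the alternatives. Condition met.
  (d) The claim does not concern real property. However, the operative events occurred in Fenrow, so the 'unless' proviso supplies this condition. Satisfied.
  (e) The operative events occurred in Fenrow. Condition met.
  → All conditions met; jurisdiction exists.
Courts with jurisdiction: the Ravfield Regional Court, the Fenrow High Bench — 2 in total.

2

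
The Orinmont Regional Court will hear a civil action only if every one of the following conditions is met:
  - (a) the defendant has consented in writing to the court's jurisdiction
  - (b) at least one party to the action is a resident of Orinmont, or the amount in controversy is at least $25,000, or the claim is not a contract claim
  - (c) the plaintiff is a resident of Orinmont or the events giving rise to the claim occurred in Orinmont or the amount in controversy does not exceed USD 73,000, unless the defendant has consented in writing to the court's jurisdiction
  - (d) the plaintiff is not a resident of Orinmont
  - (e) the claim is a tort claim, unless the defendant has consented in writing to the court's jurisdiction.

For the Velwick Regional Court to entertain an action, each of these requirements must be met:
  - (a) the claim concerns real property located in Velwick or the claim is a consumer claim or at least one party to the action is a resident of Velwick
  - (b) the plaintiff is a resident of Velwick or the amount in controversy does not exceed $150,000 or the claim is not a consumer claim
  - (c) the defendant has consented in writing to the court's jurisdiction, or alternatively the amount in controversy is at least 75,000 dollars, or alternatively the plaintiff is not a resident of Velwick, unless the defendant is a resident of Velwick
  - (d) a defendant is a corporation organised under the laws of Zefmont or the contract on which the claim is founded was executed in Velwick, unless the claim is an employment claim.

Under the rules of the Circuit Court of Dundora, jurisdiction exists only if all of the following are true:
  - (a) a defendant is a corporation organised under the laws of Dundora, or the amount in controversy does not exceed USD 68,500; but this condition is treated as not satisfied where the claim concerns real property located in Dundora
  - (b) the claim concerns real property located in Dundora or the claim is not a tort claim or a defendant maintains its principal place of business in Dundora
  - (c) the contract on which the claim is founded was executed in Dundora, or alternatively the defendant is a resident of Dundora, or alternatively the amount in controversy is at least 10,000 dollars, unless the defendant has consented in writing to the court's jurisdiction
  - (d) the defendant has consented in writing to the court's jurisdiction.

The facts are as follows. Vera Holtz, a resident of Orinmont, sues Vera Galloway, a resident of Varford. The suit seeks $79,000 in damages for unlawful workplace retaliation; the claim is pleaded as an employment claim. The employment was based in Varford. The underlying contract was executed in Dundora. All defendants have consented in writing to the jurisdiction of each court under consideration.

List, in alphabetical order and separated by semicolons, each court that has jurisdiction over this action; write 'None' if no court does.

The Orinmont Regional Court:
  (a) Every defendant has filed written consent. Condition met.
  (b) Vera Holtz resides in Orinmont, which satisfies one of the alternatives. Satisfied.
  (c) The plaintiff resides in Orinmont, so one alternative holds. Condition met.
  (d) The plaintiff resides in Orinmont. Not met.
  (e) The claim is an employment claim, not a tort claim. But every defendant has filed written consent, and the 'unless' clause therefore excuses the requirement. Condition met.
  → Not every requirement is met — no jurisdiction.
The Velwick Regional Court:
  (a) The claim does not concern real property; the claim is an employment claim, not a consumer claim; no party resides in Velwick — none of the alternatives is met. Not satisfied.
  (b) The amount in controversy is 79,000 dollars, within the 150,000 dollars ceiling — that alternative is enough. Met.
  (c) Every defendant has filed written consent — that alternative is enough. Satisfied.
  (d) No defendant is a corporation; the contract was executed in Dundora, not Velwick — none of the alternatives is met. But the claim is an employment claim, and the 'unless' clause therefore excuses the requirement. Met.
  → Not every requirement is met — no jurisdiction.
The Circuit Court of Dundora:
  (a) No defendant is a corporation; the amount in controversy is $79,000, above the 68,500 dollars ceiling — none of the alternatives is met. Fails.
  (b) The claim is an employment claim, not a tort claim, which satisfies one of the alternatives. Met.
  (c) The contract was executed in Dundora, which satisfies one of the alternatives. Satisfied.
  (d) Every defendant has filed written consent. Condition met.
  → Not every requirement is met — no jurisdiction.

None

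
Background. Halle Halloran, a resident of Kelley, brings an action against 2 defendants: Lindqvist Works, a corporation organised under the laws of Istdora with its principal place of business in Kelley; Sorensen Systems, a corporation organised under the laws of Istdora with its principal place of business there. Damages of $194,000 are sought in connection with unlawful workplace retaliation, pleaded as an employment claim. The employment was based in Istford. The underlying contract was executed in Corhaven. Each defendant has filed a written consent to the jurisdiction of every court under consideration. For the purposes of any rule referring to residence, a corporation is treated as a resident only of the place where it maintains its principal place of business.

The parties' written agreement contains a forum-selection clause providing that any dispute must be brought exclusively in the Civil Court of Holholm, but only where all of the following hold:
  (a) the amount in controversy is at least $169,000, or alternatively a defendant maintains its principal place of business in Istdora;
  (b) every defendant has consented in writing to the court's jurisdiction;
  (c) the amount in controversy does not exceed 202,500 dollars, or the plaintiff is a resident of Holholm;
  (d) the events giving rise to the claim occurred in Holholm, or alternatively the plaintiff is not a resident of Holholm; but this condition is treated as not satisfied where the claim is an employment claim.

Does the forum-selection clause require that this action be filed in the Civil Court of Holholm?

No

The Civil Court of Holholm:
  (a) The amount in controversy is USD 194,000, which meets the USD 169,000 floor — that alternative is enough. Satisfied.
  (b) Every defendant has filed written consent. Condition met.
  (c) The amount in controversy is $194,000, within the $202,500 ceiling — that alternative is enough. Satisfied.
  (d) The plaintiff resides in Kelley, which is not Holholm, which satisfies one of the alternatives. However, the claim is an employment claim, which falls within the stated exception and so defeats the condition. Not satisfied.
  → Forum clause is not triggered.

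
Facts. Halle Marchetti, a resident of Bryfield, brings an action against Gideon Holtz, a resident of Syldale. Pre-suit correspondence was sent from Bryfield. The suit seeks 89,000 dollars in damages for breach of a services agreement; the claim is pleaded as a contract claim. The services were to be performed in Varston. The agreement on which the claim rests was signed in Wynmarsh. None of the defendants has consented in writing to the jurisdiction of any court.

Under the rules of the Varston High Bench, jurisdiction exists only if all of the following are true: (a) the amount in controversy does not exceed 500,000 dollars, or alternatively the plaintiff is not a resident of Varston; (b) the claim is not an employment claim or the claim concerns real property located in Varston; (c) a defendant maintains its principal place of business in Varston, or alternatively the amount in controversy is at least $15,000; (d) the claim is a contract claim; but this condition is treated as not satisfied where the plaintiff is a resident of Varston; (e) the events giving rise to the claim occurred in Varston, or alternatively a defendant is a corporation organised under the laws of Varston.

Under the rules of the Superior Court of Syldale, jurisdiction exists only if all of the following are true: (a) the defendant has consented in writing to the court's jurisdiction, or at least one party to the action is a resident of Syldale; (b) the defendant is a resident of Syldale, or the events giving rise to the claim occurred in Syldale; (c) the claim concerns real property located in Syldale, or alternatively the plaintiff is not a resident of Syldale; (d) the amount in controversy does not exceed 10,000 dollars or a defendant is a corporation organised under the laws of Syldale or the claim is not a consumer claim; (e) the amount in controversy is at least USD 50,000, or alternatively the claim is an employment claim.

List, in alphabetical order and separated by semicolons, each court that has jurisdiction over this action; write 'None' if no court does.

the Superior Court of Syldale; the Varston High Bench

The Varston High Bench:
  (a) The amount in controversy is 89,000 dollars, within the $500,000 ceiling, so one alternative holds. Condition met.
  (b) The claim is a contract claim, not an employment claim — that alternative is enough. Condition met.
  (c) The amount in controversy is 89,000 dollars, which meets the 15,000 dollars floor, so this disjunct is met. Met.
  (d) The claim is a contract claim. The exception is not triggered, since the plaintiff resides in Bryfield, not Varston. Condition met.
  (e) The operative events occurred in Varston, so one alternative holds. Satisfied.
  → The court has jurisdiction.
The Superior Court of Syldale:
  (a) Gideon Holtz resides in Syldale, which satisfies one of the alternatives. Met.
  (b) The defendant resides in Syldale — that alternative is enough. Condition met.
  (c) The plaintiff resides in Bryfield, which is not Syldale, which satisfies one of the alternatives. Met.
  (d) The claim is a contract claim, not a consumer claim — that alternative is enough. Met.
  (e) The amount in controversy is 89,000 dollars, which meets the 50,000 dollars floor, which satisfies one of the alternatives. Met.
  → The court has jurisdiction.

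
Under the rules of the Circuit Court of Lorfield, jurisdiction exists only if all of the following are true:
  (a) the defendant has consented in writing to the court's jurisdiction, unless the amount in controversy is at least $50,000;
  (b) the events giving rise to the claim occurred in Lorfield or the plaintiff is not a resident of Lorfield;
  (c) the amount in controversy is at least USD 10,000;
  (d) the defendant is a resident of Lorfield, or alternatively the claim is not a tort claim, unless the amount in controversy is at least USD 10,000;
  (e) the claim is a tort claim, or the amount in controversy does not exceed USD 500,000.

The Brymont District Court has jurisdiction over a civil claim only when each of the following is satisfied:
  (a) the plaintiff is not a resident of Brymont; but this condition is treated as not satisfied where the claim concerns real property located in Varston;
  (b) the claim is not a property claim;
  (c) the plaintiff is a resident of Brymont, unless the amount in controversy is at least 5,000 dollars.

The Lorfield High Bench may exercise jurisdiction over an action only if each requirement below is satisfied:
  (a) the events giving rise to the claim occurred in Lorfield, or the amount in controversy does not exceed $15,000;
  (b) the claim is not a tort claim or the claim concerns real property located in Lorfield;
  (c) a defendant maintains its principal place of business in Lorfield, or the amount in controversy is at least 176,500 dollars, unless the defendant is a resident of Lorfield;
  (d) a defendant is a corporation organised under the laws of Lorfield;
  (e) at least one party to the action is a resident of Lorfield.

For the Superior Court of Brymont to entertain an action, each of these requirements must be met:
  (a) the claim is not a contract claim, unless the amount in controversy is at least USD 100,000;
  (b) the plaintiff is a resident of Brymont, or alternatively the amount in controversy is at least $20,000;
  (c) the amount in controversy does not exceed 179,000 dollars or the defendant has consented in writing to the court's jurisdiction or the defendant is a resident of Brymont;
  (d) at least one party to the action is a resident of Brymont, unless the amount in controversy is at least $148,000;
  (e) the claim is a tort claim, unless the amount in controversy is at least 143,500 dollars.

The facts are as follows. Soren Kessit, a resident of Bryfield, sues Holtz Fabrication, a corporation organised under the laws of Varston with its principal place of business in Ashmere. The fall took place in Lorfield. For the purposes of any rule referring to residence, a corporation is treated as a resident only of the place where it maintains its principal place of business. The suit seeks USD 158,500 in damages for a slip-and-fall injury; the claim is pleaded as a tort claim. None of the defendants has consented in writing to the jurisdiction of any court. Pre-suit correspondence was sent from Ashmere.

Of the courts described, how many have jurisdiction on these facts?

The Circuit Court of Lorfield:
  (a) No such written consent has been filed. However, the amount in controversy is USD 158,500, which meets the USD 50,000 floor, so the 'unless' proviso supplies this condition. Met.
  (b) The operative events occurred in Lorfield — that alternative is enough. Condition met.
  (c) The amount in controversy is 158,500 dollars, which meets the $10,000 floor. Condition met.
  (d) The defendant resides in Ashmere, not Lorfield; the claim is a tort claim — none of the alternatives is met. But the amount in controversy is 158,500 dollars, which meets the $10,000 floor, and the 'unless' clause therefore excuses the requirement. Met.
  (e) The claim is a tort claim — that alternative is enough. Met.
  → The court has jurisdiction.
The Brymont District Court:
  (a) The plaintiff resides in Bryfield, which is not Brymont. The exception is not triggered, since the claim does not concern real property. Met.
  (b) The claim is a tort claim, not a property claim. Satisfied.
  (c) The plaintiff resides in Bryfield, not Brymont. But the amount in controversy is 158,500 dollars, which meets the 5,000 dollars floor, and the 'unless' clause therefore excuses the requirement. Condition met.
  → Jurisdiction lies.
The Lorfield High Bench:
  (a) The operative events occurred in Lorfield, so one alternative holds. Satisfied.
  (b) The claim is a tort claim; the claim does not concern real property — every alternative fails. Not met.
  (c) The corporate defendant(s) have their principal place of business in Ashmere, not Lorfield; the amount in controversy is 158,500 dollars, below the $176,500 floor — no alternative holds. And the defendant resides in Ashmere, not Lorfield, so the proviso does not save it. Condition not met.
  (d) The corporate defendant(s) are organised in Varston, not Lorfield. Condition not met.
  (e) No party resides in Lorfield. Fails.
  → Not every requirement is met — no jurisdiction.
The Superior Court of Brymont:
  (a) The claim is a tort claim, not a contract claim. Satisfied.
  (b) The amount in controversy is $158,500, which meets the 20,000 dollars floor, so this disjunct is met. Met.
  (c) The amount in controversy is 158,500 dollars, within the $179,000 ceiling, so one alternative holds. Satisfied.
  (d) No party resides in Brymont. However, the amount in controversy is USD 158,500, which meets the USD 148,000 floor, so the 'unless' proviso supplies this condition. Condition met.
  (e) The claim is a tort claim. Met.
  → The court has jurisdiction.
Courts with jurisdiction: the Circuit Court of Lorfield, the Brymont District Court, the Superior Court of Brymont — 3 in total.

3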